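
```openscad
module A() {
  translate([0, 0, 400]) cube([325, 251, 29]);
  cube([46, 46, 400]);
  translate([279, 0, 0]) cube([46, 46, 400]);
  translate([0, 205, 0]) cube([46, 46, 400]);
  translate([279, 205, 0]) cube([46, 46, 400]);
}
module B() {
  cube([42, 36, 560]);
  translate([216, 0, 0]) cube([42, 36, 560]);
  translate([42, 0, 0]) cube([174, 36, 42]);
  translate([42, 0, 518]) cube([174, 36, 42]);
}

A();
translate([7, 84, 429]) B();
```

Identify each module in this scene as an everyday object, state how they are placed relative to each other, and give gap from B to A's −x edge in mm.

The picture frame's min-x is at 7; the stool's min-x is 0; gap = 7 mm.

A is a stool. B is a picture frame. The picture frame is on top of the stool. The gap from the picture frame to the stool's −x edge is 7 mm.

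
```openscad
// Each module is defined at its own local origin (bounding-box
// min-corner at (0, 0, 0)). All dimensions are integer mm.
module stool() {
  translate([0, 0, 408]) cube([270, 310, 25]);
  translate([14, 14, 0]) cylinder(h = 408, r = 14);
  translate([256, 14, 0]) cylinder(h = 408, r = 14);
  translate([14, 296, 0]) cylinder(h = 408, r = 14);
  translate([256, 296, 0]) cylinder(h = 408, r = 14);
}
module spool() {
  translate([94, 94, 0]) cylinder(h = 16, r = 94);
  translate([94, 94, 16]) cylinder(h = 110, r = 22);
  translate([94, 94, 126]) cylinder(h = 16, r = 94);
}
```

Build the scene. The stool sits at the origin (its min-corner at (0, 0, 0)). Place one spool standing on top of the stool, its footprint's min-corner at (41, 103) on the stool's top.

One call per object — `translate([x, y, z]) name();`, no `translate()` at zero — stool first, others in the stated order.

stool();
translate([41, 103, 433]) spool();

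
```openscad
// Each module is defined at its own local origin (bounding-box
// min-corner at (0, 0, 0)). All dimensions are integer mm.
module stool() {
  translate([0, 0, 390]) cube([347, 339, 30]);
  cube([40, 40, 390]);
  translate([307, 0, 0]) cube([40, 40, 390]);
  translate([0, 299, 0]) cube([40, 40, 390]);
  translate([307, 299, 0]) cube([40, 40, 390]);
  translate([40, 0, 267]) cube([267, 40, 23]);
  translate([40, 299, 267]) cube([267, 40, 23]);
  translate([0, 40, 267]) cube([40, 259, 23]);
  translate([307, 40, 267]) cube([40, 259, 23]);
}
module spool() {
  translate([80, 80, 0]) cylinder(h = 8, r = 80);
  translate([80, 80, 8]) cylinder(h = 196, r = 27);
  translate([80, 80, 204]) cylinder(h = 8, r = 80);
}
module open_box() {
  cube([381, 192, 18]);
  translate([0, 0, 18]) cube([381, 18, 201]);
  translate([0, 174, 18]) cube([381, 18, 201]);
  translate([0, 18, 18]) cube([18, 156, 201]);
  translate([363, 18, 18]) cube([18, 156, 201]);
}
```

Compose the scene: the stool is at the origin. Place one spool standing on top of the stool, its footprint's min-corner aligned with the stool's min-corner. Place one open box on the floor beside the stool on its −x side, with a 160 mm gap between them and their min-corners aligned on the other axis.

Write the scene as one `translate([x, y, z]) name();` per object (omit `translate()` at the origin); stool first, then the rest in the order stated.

stool();
translate([0, 0, 420]) spool();
translate([-541, 0, 0]) open_box();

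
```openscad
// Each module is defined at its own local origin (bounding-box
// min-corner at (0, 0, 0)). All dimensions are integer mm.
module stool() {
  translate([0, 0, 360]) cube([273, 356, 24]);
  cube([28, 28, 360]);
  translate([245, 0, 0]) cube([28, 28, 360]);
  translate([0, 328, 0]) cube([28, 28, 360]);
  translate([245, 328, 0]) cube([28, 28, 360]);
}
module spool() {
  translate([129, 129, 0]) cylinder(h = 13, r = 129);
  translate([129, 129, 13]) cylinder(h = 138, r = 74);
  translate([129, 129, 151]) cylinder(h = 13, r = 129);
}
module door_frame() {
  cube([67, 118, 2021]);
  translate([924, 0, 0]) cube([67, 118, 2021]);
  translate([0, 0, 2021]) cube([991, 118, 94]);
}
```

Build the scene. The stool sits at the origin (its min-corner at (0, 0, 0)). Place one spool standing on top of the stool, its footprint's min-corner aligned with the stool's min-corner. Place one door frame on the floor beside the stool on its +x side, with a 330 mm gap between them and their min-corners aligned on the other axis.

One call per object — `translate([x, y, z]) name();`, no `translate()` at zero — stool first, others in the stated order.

stool();
translate([0, 0, 384]) spool();
translate([603, 0, 0]) door_frame();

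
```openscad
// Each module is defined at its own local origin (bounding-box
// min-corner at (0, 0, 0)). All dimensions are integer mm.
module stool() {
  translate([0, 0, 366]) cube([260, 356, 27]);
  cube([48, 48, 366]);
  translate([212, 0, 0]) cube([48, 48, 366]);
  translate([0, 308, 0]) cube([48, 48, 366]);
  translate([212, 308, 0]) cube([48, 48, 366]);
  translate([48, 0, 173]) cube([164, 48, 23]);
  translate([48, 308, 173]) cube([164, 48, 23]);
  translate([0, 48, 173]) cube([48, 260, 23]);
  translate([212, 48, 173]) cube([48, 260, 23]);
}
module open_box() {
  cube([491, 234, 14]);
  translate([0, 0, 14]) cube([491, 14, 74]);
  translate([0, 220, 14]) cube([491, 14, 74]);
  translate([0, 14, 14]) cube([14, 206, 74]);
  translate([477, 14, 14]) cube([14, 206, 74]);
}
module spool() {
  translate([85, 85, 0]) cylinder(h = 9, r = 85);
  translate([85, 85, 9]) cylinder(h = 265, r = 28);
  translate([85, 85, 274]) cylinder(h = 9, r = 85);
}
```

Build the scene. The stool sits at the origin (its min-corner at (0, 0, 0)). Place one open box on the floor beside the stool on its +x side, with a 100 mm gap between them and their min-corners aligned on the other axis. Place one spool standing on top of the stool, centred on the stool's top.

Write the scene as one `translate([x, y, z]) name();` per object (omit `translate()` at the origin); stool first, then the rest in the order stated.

stool();
translate([360, 0, 0]) open_box();
translate([45, 93, 393]) spool();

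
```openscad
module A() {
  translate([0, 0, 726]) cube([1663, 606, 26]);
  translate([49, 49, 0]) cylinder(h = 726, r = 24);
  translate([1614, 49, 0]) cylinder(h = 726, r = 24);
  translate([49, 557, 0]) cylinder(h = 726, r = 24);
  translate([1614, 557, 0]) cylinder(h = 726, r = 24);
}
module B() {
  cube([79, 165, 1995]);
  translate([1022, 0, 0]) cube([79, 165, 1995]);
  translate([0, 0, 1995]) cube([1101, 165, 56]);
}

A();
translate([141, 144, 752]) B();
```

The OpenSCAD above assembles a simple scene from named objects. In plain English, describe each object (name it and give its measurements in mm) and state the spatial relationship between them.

A is a table with a 1663×606 mm rectangular top, 26 mm thick, top surface at z = 752 mm, supported by four round legs of 48 mm diameter, each leg's bounding box inset 25 mm from the nearest pair of top edges, running from the floor.

B is a door frame. The clear opening is 943 mm wide and 1995 mm high. Two 79 mm wide jambs, 165 mm deep, stand either side of the opening from the floor to the top of the opening. A 56 mm thick head sits across the top of both jambs, spanning the full outside width of the frame.

The door frame is on top of the table.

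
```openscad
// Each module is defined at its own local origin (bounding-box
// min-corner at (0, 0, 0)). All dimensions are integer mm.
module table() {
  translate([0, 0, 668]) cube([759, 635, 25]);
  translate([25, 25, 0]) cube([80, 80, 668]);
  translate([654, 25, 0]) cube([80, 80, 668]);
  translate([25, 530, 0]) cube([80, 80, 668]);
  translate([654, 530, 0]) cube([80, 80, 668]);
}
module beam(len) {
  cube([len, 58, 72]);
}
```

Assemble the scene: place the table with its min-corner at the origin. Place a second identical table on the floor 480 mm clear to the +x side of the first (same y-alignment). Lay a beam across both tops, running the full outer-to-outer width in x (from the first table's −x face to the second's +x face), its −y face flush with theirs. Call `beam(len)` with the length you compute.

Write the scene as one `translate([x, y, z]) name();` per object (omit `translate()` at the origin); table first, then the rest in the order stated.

table();
translate([1239, 0, 0]) table();
translate([0, 0, 693]) beam(1998);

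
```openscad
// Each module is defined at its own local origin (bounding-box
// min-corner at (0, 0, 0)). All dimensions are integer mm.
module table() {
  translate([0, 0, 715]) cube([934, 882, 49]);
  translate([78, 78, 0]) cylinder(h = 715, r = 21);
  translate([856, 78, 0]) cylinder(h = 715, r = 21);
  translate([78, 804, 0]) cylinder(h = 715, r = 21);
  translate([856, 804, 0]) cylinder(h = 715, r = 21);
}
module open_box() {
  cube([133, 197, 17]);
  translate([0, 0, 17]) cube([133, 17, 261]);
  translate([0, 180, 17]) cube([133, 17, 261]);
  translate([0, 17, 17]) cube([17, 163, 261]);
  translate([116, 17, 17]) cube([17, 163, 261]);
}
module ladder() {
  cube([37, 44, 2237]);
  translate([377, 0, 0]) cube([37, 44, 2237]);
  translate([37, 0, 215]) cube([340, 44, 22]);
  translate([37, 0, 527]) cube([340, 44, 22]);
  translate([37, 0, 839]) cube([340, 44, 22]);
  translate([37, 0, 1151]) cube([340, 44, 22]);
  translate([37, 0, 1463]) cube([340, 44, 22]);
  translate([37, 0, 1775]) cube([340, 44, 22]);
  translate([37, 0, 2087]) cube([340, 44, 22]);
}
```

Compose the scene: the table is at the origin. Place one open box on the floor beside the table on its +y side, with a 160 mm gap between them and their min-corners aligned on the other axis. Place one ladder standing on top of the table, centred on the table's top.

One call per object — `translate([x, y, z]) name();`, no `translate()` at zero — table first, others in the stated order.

table();
translate([0, 1042, 0]) open_box();
translate([260, 419, 764]) ladder();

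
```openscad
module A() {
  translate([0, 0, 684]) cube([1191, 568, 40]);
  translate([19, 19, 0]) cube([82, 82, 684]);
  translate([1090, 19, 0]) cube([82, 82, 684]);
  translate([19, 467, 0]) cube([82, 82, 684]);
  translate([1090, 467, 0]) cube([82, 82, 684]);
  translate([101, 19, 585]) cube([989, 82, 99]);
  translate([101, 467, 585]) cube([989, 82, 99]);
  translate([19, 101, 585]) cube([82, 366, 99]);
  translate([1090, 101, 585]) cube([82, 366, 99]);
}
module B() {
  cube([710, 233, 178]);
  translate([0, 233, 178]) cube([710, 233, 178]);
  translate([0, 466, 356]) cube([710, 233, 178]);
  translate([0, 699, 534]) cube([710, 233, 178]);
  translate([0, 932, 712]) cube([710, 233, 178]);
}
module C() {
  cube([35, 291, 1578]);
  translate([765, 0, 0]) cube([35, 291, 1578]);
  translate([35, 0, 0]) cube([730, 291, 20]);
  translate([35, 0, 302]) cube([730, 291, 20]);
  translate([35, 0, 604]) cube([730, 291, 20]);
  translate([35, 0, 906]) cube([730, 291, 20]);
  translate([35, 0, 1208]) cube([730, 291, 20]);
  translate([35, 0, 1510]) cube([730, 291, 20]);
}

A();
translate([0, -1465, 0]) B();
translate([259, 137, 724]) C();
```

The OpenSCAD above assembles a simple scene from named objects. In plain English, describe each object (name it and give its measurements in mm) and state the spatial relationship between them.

A is a table with a 1191×568 mm rectangular top, 40 mm thick, top surface at z = 724 mm, supported by four 82×82 mm square legs, each inset 19 mm from the nearest pair of top edges, running from the floor. Four apron rails, 82 mm thick and 99 mm tall, run between adjacent legs with their top edges flush with the underside of the top and their outer faces flush with the legs' outer faces.

B is a straight staircase of 5 solid steps. Each step is 710 mm wide (x), 233 mm deep (y, the going) and 178 mm tall (the rise). The first step rests on the floor; each subsequent step sits one going further in +y and one rise higher in +z, directly behind and above the previous step with no overlap.

C is an open bookshelf. Two side panels, each 35 mm thick, 291 mm deep and 1578 mm tall, stand 800 mm apart (outside-to-outside). Between them sit 6 shelves, each 20 mm thick and 291 mm deep, spanning the full gap between the sides. The bottom shelf rests on the floor (its underside at z = 0) and the clear gap between one shelf's top and the next shelf's underside is 282 mm.

The staircase is on the floor beside the table on its −y side. The bookshelf is on top of the table.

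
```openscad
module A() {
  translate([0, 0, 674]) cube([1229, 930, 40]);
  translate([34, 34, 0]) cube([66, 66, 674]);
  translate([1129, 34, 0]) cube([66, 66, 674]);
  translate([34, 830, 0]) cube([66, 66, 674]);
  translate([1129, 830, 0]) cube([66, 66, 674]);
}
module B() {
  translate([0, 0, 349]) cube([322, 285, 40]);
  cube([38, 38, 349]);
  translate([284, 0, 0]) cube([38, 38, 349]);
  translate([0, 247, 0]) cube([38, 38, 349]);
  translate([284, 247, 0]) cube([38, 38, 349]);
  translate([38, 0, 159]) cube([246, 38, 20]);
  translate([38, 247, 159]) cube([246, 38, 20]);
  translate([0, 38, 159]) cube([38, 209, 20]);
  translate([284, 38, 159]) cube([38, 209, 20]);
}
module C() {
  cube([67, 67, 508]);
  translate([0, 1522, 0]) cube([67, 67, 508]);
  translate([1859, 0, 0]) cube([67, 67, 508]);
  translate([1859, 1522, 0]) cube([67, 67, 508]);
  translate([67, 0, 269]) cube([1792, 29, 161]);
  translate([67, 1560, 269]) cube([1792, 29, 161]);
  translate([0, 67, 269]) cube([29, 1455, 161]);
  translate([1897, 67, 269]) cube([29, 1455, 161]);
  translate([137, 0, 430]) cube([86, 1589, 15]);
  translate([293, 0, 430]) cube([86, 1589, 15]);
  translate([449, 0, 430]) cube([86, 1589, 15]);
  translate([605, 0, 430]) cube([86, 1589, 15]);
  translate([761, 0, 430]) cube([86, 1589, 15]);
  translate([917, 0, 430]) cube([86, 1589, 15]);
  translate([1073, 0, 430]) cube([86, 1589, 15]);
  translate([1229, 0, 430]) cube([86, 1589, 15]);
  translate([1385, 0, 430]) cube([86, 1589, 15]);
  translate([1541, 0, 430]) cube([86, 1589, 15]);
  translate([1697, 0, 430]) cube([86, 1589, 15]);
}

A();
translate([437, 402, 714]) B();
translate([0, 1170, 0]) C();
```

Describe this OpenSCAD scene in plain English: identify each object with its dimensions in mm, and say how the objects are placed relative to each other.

A is a rectangular dining table. The top is 1229×930×40 mm with its upper surface at z = 714 mm. It stands on four 66×66 mm square legs, each inset 34 mm from the nearest pair of top edges, running from the floor to the underside of the top.

B is a four-legged stool. The seat is a 322×285×40 mm slab whose top surface is at z = 389 mm; four square legs, each 38×38 mm in cross-section, run from the floor (z = 0) to the underside of the seat, each flush with a corner of the seat. Four stretchers, 38 mm wide and 20 mm tall, connect adjacent legs with their undersides at z = 159 mm, each running between the inner faces of the legs it joins and aligned with the legs' outer faces on the other axis.

C is a bed frame 1926 mm long (x) by 1589 mm wide (y). Four 67×67 mm corner posts, 508 mm tall, at the corners of the footprint. Four rails of 29 mm thickness and 161 mm height run between adjacent posts with their undersides at z = 269 mm, their outer faces flush with the outside of the frame (the two x-running rails run between the posts' inner faces; the two y-running rails run between the posts' inner faces). 11 slats, each 86 mm wide (x) and 15 mm thick, lie across the top of the two x-running rails, running the full 1589 mm width of the frame in y; the slats are evenly spaced along x between the inner faces of the end posts with equal gaps (rounded down to the nearest mm) at the −x end and between each pair — any rounding remainder accumulates at the +x end.

The stool is on top of the table. The bed frame is on the floor beside the table on its +y side.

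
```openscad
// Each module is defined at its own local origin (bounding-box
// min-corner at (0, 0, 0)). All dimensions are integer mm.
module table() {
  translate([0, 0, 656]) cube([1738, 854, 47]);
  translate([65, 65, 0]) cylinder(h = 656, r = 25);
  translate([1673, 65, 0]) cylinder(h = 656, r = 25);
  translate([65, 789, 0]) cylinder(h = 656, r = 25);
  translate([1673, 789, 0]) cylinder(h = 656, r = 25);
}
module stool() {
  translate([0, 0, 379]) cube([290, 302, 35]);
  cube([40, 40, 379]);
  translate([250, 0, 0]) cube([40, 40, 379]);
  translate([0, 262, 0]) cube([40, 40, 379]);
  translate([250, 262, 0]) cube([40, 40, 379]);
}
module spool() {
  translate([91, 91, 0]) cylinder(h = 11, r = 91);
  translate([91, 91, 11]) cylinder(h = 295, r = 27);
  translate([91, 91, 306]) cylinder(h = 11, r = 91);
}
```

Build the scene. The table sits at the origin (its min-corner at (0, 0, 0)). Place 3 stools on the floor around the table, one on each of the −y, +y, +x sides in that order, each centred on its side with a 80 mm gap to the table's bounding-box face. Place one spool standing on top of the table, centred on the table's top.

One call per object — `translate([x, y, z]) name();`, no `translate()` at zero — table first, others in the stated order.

table();
translate([724, -382, 0]) stool();
translate([724, 934, 0]) stool();
translate([1818, 276, 0]) stool();
translate([778, 336, 703]) spool();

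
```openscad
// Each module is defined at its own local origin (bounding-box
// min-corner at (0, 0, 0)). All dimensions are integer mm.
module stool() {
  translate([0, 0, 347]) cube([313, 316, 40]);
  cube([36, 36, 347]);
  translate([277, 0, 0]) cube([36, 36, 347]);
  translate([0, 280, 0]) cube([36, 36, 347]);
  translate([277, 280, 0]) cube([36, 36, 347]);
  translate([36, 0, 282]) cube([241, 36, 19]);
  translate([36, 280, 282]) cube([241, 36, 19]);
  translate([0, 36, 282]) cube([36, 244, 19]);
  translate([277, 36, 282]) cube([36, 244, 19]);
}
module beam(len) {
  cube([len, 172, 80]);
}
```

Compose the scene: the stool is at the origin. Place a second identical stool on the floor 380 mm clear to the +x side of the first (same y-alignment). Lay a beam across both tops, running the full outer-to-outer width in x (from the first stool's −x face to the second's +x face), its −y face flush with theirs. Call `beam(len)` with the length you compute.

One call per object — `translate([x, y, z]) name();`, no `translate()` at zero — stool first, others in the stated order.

stool();
translate([693, 0, 0]) stool();
translate([0, 0, 387]) beam(1006);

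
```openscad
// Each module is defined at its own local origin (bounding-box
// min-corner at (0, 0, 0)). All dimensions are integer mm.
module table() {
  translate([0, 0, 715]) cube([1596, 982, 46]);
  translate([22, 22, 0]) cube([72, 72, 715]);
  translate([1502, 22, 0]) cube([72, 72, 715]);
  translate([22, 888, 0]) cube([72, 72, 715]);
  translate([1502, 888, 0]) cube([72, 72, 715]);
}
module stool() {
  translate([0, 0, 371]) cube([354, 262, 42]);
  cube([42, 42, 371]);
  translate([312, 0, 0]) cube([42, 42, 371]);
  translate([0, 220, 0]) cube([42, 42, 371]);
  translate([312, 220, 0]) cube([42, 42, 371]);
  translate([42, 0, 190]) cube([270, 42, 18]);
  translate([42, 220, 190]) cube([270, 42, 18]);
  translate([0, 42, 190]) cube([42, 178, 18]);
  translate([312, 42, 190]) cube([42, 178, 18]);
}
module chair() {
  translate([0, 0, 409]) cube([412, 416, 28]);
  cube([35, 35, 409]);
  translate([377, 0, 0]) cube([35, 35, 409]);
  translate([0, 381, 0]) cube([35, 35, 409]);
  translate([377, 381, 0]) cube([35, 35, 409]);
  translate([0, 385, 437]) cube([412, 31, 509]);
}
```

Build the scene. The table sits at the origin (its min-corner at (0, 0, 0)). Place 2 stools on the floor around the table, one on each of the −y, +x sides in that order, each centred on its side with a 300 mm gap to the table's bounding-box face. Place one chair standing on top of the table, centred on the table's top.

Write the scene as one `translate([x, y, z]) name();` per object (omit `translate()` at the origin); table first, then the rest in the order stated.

table();
translate([621, -562, 0]) stool();
translate([1896, 360, 0]) stool();
translate([592, 283, 761]) chair();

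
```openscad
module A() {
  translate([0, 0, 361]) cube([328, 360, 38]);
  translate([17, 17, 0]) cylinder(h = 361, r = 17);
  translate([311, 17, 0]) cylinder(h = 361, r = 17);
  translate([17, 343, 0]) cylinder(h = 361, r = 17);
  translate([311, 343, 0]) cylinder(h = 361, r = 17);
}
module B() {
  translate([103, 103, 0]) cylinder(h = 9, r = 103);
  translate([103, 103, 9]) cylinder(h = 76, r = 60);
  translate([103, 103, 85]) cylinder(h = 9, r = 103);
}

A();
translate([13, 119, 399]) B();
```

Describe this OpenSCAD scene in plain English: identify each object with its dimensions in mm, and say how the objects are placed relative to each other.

A is a four-legged stool. The seat is a 328×360×38 mm slab whose top surface is at z = 399 mm; four round legs, each 34 mm in diameter, run from the floor (z = 0) to the underside of the seat, each leg's axis is inset half a diameter from the nearest pair of seat edges (so the leg's bounding box is flush with the corner).

B is a spool: two coaxial disc flanges of radius 103 mm and thickness 9 mm, joined by a core cylinder of radius 60 mm and height 76 mm. The lower flange rests on z = 0 and the three cylinders share a vertical axis.

The spool is on top of the stool.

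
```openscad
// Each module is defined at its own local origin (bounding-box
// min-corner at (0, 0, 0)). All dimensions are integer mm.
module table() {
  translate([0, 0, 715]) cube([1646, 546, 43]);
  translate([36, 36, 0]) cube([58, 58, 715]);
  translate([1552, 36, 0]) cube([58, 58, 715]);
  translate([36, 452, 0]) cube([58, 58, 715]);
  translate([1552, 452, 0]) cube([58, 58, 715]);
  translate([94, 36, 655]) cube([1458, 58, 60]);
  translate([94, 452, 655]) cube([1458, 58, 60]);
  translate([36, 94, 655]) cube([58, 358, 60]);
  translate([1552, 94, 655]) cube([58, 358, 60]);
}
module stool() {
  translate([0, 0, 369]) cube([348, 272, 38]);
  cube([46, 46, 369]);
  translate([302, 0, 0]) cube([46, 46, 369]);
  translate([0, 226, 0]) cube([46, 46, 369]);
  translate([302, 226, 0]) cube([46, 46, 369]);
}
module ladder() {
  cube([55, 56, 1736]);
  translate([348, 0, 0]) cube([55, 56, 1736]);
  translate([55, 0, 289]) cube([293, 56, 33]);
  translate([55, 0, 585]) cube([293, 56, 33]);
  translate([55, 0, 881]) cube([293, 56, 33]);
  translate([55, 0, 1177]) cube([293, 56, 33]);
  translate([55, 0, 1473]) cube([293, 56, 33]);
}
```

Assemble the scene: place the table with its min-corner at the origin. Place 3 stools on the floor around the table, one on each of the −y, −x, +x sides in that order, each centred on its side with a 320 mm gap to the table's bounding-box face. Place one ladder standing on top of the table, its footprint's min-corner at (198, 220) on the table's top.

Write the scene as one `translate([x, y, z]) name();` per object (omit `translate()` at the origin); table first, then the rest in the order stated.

table();
translate([649, -592, 0]) stool();
translate([-668, 137, 0]) stool();
translate([1966, 137, 0]) stool();
translate([198, 220, 758]) ladder();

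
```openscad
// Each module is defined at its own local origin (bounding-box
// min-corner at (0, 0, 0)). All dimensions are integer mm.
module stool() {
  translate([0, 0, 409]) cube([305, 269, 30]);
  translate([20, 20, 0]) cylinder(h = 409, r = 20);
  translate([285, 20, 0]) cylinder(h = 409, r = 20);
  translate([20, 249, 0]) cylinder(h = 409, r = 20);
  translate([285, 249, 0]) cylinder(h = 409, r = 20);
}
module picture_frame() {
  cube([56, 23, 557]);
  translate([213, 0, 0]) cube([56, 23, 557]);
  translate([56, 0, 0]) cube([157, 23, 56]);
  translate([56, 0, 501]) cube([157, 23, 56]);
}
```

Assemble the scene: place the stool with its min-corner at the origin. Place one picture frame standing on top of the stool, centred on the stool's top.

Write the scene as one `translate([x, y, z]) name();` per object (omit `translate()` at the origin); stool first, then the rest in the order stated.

stool();
translate([18, 123, 439]) picture_frame();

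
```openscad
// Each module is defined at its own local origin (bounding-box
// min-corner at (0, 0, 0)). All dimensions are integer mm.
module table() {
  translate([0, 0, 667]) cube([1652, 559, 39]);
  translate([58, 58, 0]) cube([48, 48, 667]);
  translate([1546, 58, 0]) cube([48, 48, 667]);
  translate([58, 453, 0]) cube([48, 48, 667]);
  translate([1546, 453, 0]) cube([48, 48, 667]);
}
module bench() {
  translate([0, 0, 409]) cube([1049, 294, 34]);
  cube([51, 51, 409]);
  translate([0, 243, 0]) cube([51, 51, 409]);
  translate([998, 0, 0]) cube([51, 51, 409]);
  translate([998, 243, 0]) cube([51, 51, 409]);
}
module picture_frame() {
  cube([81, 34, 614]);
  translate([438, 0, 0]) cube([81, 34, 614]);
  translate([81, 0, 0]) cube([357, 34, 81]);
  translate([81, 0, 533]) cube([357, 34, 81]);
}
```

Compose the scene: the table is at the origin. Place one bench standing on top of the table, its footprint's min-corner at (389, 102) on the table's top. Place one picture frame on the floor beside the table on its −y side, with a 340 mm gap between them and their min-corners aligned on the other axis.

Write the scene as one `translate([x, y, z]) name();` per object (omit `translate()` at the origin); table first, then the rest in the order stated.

table();
translate([389, 102, 706]) bench();
translate([0, -374, 0]) picture_frame();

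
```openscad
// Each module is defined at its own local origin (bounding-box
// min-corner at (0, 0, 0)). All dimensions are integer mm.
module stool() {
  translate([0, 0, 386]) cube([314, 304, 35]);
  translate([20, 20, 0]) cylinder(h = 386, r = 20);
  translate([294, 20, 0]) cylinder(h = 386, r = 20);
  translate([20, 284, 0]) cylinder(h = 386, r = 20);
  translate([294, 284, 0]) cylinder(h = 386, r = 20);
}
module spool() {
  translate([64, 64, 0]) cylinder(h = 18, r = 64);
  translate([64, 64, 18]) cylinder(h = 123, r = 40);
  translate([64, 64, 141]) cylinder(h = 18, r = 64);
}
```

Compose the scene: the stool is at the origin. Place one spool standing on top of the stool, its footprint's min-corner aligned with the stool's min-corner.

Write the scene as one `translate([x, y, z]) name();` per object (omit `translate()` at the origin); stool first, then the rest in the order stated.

stool();
translate([0, 0, 421]) spool();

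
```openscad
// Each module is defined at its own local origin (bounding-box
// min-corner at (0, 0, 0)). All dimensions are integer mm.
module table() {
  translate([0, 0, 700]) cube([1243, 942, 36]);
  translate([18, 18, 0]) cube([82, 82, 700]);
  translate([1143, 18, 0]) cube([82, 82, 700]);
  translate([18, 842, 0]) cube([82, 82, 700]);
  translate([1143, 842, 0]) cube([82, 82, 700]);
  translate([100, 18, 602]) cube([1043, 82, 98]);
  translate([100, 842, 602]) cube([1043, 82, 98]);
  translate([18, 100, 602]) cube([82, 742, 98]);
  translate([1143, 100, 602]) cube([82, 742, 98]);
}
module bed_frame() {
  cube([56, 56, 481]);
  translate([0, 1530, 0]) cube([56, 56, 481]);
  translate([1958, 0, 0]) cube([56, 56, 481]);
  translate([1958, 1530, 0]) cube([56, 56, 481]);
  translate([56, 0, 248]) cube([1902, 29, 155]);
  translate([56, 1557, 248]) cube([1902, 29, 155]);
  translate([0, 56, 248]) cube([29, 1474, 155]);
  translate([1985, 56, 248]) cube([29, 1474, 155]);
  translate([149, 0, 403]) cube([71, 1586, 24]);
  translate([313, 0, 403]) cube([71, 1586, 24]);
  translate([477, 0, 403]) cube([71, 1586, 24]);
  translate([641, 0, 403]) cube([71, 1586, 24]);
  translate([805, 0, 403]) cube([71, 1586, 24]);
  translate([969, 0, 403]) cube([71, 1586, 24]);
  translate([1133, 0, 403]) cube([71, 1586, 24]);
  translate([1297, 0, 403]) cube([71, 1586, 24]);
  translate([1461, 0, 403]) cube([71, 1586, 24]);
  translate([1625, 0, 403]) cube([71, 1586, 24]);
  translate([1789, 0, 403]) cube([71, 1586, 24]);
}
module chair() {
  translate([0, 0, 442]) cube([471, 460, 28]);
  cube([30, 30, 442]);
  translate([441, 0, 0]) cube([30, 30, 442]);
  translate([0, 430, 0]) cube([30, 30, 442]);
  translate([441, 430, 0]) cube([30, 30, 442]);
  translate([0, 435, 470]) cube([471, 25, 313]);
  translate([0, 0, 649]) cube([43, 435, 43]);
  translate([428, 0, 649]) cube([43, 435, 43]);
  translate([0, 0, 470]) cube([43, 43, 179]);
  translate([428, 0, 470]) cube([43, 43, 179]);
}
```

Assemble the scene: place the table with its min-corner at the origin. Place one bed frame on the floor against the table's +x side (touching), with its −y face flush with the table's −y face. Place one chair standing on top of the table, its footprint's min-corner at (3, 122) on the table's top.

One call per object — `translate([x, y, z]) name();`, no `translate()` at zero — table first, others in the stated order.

table();
translate([1243, 0, 0]) bed_frame();
translate([3, 122, 736]) chair();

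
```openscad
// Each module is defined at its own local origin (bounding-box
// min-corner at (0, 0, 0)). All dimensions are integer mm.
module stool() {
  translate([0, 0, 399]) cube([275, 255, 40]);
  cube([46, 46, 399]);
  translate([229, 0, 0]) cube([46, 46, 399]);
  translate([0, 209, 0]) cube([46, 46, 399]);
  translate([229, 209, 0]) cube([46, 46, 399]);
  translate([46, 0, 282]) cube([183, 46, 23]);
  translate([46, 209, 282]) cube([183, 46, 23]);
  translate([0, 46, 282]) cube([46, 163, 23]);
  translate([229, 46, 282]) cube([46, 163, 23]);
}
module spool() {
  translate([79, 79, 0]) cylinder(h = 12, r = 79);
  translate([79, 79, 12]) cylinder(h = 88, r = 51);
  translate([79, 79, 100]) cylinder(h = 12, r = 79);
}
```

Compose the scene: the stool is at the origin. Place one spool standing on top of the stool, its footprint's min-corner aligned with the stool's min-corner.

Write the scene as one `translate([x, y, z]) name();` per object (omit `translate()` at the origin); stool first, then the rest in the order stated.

stool();
translate([0, 0, 439]) spool();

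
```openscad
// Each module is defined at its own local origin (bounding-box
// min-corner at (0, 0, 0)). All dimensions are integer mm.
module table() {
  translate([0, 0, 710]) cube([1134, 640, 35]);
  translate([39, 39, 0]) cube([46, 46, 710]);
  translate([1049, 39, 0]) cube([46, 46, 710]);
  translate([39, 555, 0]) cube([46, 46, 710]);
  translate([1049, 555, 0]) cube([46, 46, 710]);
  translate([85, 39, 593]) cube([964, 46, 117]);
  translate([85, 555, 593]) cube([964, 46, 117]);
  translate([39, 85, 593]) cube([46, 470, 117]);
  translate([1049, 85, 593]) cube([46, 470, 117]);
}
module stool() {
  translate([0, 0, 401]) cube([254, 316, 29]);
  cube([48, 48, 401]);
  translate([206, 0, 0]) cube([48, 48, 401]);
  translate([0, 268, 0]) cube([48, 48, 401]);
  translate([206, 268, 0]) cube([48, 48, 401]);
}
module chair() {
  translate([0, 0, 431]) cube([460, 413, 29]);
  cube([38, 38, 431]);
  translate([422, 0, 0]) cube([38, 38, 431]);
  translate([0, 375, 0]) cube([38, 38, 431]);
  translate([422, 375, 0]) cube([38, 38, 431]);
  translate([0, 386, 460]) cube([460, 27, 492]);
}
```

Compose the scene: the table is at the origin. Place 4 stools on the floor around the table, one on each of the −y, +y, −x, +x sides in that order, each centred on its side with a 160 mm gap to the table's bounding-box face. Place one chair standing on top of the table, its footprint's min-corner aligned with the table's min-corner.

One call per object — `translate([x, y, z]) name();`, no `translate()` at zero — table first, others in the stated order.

table();
translate([440, -476, 0]) stool();
translate([440, 800, 0]) stool();
translate([-414, 162, 0]) stool();
translate([1294, 162, 0]) stool();
translate([0, 0, 745]) chair();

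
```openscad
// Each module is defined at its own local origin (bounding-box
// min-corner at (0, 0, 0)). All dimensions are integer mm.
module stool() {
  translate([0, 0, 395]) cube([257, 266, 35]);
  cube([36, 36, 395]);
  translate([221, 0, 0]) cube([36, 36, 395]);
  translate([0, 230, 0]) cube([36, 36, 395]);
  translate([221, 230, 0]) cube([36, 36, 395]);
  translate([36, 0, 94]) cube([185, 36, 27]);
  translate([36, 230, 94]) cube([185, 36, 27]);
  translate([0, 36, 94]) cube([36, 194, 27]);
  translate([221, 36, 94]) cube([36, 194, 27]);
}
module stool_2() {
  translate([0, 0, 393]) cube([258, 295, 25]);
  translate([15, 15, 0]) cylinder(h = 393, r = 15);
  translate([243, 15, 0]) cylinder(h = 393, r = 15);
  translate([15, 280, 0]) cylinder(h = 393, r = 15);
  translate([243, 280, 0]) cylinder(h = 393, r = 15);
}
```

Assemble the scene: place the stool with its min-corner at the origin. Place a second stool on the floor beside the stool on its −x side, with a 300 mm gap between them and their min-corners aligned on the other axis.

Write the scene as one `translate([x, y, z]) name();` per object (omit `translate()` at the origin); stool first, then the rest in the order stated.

stool();
translate([-558, 0, 0]) stool_2();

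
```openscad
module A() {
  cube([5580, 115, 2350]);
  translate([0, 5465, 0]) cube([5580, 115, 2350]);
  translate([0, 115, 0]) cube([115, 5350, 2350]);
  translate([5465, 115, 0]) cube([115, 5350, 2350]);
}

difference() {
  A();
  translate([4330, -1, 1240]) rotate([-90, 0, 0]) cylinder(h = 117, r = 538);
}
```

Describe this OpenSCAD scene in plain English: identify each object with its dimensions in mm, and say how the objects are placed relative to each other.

A is the wall frame of a small rectangular building: four walls, each 2350 mm tall and 115 mm thick, enclosing a footprint 5580 mm (x) by 5580 mm (y) outside-to-outside, with no floor or roof. The front and back walls (the −y and +y sides) span the full width; the two side walls fit between them.

The house frame has a circular hole of radius 538 mm through its front wall, centred at (x = 4330, z = 1240).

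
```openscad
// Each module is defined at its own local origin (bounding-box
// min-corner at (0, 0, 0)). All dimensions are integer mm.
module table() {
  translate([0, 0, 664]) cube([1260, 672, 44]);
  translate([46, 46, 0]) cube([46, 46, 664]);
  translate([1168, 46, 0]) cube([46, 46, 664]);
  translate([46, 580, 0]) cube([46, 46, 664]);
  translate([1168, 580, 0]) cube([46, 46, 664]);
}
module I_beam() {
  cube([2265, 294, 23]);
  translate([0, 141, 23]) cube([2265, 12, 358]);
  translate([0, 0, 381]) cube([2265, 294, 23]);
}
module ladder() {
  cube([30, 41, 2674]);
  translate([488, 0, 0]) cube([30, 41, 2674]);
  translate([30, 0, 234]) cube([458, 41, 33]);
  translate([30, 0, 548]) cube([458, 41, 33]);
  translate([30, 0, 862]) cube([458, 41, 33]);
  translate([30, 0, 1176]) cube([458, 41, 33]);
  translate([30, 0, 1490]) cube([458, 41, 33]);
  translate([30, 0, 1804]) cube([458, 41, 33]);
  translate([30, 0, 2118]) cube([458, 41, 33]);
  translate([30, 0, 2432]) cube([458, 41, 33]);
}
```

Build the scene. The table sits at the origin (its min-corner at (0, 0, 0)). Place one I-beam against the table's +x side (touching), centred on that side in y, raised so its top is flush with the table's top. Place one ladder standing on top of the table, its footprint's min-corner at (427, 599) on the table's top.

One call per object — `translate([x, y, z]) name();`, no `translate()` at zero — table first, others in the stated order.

table();
translate([1260, 189, 304]) I_beam();
translate([427, 599, 708]) ladder();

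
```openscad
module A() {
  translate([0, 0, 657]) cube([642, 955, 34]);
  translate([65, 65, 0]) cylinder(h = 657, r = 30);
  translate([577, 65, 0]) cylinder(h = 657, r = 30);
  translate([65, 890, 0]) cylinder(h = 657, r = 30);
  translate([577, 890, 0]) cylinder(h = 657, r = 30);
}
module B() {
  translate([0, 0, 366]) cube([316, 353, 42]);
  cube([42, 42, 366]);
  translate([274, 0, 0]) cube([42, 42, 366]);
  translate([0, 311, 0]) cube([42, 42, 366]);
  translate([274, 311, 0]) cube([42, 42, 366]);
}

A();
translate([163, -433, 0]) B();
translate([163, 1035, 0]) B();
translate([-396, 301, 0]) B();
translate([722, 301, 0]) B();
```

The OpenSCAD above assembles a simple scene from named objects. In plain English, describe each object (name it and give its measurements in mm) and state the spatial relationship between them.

A is a table: top 642 mm (x) × 955 mm (y), 34 mm thick, upper face at z = 691 mm, on four round legs of 60 mm diameter, each leg's bounding box inset 35 mm from the nearest pair of top edges, running from z = 0 to the bottom of the top.

B is a four-legged stool. The seat is 316×353 mm, 42 mm thick, top at z = 408 mm. It stands on four square legs, each 42×42 mm in cross-section, from z = 0 to the seat underside, each flush with a corner of the seat.

Four stools sit around the table at the −y, +y, −x, +x sides.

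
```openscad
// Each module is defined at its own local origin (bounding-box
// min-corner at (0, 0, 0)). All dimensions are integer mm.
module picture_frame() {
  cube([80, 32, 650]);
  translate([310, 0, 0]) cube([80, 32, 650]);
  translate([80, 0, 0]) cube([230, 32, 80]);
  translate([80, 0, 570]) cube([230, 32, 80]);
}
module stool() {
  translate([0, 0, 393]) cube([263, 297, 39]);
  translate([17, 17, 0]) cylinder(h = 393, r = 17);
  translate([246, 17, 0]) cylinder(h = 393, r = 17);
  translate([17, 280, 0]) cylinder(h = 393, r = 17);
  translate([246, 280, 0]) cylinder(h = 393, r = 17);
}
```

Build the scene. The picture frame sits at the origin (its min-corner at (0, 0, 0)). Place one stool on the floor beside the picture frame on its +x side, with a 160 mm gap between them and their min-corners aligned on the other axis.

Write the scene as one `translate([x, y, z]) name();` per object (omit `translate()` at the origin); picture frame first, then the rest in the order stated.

picture_frame();
translate([550, 0, 0]) stool();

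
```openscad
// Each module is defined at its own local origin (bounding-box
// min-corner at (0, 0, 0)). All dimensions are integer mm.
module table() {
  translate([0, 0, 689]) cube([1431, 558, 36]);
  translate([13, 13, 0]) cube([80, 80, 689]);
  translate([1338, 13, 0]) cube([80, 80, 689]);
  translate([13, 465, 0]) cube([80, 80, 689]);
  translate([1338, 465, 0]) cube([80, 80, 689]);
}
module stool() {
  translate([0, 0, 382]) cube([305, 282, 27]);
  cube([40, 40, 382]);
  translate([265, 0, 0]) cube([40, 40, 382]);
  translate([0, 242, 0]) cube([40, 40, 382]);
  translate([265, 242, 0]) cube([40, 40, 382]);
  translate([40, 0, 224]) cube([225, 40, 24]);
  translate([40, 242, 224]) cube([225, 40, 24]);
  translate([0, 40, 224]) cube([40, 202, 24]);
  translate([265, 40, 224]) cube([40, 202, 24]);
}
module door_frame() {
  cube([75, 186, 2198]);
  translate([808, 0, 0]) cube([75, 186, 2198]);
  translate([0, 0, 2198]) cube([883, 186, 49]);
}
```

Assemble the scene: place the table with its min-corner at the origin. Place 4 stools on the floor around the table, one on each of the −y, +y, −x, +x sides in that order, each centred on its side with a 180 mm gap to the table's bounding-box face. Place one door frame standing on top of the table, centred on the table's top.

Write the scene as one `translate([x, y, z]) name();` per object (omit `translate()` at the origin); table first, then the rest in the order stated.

table();
translate([563, -462, 0]) stool();
translate([563, 738, 0]) stool();
translate([-485, 138, 0]) stool();
translate([1611, 138, 0]) stool();
translate([274, 186, 725]) door_frame();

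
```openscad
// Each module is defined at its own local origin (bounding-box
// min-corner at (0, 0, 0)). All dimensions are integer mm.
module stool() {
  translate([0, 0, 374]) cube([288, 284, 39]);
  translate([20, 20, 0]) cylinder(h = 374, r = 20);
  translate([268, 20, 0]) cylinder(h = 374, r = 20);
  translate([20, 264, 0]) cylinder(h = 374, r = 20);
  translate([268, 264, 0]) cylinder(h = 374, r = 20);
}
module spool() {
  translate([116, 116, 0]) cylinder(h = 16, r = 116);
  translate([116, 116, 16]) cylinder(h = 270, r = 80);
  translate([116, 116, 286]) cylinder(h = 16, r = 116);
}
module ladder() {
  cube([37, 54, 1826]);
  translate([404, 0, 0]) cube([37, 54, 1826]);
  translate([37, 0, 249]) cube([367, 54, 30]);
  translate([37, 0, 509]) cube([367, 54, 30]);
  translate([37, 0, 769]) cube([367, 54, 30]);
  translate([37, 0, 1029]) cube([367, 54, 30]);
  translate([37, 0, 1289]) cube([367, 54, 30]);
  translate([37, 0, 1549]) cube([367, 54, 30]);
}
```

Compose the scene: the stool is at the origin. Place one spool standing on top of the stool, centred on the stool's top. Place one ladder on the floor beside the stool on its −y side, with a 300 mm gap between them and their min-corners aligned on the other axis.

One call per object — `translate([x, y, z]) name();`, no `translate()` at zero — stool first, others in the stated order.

stool();
translate([28, 26, 413]) spool();
translate([0, -354, 0]) ladder();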